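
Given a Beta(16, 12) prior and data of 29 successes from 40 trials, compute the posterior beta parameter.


Number of failures = 40 - 29 = 11
Posterior beta = 12 + 11 = 23

23


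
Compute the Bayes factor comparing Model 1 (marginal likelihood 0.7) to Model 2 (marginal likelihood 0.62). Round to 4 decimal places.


BF12 = marginal likelihood of M1 / marginal likelihood of M2
= 0.7/0.62
= 1.129

1.129


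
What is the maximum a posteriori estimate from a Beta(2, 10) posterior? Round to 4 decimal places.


The MAP estimate equals the mode of the distribution.
Mode of Beta(a,b) = (a-1)/(a+b-2)
= 1/10
= 0.1

0.1


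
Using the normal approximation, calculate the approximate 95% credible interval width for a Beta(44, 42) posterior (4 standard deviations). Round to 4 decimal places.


Var(Beta) = 44*42/(86^2 * 87) = 0.0029
SD = 0.0536
Width ~ 4*SD = 0.2144

0.2144


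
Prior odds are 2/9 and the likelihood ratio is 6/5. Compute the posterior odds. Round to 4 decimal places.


Posterior odds = prior odds * likelihood ratio
= (2/9) * (6/5)
= 12 / 45
= 0.2667

0.2667


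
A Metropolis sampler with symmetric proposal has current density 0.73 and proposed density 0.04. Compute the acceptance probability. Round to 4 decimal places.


For symmetric proposals, acceptance = min(1, pi(x*)/pi(x))
= min(1, 0.04/0.73)
= min(1, 0.0548) = 0.0548

0.0548


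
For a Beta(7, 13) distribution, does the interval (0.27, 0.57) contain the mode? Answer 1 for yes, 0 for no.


Mode of Beta(a,b) = (a-1)/(a+b-2)
= (7-1)/(7+13-2) = 0.3333
Check: 0.27 <= 0.3333 <= 0.57?
Result: 1

1


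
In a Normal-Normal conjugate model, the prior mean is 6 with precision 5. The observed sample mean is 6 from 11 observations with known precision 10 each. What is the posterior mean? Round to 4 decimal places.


Posterior precision = tau0 + n*tau = 5 + 11*10 = 115
Posterior mean = (tau0*mu0 + n*tau*xbar) / posterior_precision
= (5*6 + 11*10*6) / 115
= 690 / 115 = 6.0

6.0


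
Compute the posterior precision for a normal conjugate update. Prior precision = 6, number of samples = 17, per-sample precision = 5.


tau_post = tau_0 + n * tau
= 6 + 17 * 5 = 91

91


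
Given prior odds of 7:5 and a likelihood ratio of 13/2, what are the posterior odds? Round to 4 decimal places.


Posterior odds = prior odds * LR
Prior odds = 7/5 = 1.4
LR = 13/2 = 6.5
Posterior odds = 1.4 * 6.5 = 9.1

9.1


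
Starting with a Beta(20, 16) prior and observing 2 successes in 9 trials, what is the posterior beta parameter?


Posterior beta = prior beta + failures
Failures = 9 - 2 = 7
beta_post = 16 + 7 = 23

23


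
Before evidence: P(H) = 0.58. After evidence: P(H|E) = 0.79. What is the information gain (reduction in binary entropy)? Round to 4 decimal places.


Prior entropy = 0.9815
Posterior entropy = 0.7415
Information gain = 0.9815 - 0.7415 = 0.24

0.24


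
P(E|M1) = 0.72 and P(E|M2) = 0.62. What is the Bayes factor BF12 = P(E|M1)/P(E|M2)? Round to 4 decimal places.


Bayes factor BF12 = P(E|M1) / P(E|M2)
= 0.72 / 0.62
= 1.1613

1.1613


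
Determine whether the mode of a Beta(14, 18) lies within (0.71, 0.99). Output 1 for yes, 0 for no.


First find the mode: (a-1)/(a+b-2) = 0.4333
Is 0.4333 in (0.71, 0.99)? 0

0


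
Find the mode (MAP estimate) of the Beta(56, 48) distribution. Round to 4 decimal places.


For Beta(a,b) with a,b > 1:
Mode = (a-1)/(a+b-2) = (56-1)/(104-2)
= 55/102 = 0.5392

0.5392


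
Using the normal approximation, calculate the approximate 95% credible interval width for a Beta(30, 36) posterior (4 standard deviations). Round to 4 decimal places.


Var(Beta) = 30*36/(66^2 * 67) = 0.0037
SD = 0.0608
Width ~ 4*SD = 0.2433

0.2433


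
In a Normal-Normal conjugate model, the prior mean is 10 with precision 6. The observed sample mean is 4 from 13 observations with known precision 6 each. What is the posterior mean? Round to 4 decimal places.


Posterior precision = tau0 + n*tau = 6 + 13*6 = 84
Posterior mean = (tau0*mu0 + n*tau*xbar) / posterior_precision
= (6*10 + 13*6*4) / 84
= 372 / 84 = 4.4286

4.4286


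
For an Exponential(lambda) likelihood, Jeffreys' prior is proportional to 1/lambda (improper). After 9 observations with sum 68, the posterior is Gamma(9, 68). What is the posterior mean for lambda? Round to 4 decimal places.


Posterior = Gamma(n, sum_x) = Gamma(9, 68)
Posterior mean = shape/rate = 9/68
= 0.1324

0.1324


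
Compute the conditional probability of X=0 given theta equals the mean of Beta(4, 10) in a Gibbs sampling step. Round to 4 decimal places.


Mean of Beta(4, 10) = 0.2857
P(X=0 | theta=0.2857) = 0.7143

0.7143


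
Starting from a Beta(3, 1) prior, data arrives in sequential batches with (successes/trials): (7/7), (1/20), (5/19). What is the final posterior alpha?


In sequential Bayesian updating, we sum all successes.
Total successes = 13
Final alpha = 3 + 13 = 16

16


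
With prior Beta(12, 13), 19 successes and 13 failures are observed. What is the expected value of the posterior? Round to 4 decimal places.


Posterior = Beta(31, 26)
E[theta] = alpha/(alpha+beta)
= 31/57 = 0.5439

0.5439


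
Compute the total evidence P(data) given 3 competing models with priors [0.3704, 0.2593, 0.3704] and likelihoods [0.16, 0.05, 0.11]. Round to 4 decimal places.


Marginal likelihood = sum P(model_i) * P(data|model_i)
Model 1: 0.3704 * 0.16 = 0.0593
Model 2: 0.2593 * 0.05 = 0.013
Model 3: 0.3704 * 0.11 = 0.0407
Total = 0.113

0.113


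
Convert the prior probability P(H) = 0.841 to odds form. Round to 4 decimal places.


P(not H) = 1 - 0.841 = 0.159
Odds = 0.841 / 0.159 = 5.2893

5.2893


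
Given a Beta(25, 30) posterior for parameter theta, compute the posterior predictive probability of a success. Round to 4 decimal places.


For a Beta-Bernoulli model, the predictive probability is the mean:
P(success) = 25/(25+30) = 25/55 = 0.4545

0.4545


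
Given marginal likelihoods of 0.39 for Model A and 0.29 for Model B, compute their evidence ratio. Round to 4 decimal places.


Ratio = ML(A) / ML(B) = 0.39/0.29
= 1.3448

1.3448


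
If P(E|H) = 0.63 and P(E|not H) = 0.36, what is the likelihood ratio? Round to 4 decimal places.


Likelihood ratio = P(E|H) / P(E|not H)
= 0.63 / 0.36
= 1.75

1.75


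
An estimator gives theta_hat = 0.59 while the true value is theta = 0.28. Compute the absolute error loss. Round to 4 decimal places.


The absolute error loss is |theta_hat - theta|
= |0.59 - 0.28|
= 0.31

0.31


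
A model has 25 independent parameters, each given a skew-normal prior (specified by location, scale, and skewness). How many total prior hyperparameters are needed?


Each skew-normal prior needs 3 hyperparameters (location, scale, and skewness).
Total = 3 * 25 = 75

75


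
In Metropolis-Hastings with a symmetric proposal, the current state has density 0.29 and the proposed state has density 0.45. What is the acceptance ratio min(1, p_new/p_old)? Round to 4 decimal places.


Ratio = p_new / p_old = 0.45 / 0.29 = 1.5517
Acceptance = min(1, 1.5517) = 1.0

1.0


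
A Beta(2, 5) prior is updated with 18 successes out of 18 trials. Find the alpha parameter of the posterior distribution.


In the Beta-Binomial conjugate update:
alpha_post = alpha_prior + successes
= 2 + 18
= 20

20


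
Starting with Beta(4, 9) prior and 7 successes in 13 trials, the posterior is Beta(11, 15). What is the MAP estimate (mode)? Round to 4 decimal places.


The mode of Beta(a, b) when a > 1 and b > 1 is (a-1)/(a+b-2)
= (11 - 1) / (11 + 15 - 2)
= 10 / 24
= 0.4167

0.4167


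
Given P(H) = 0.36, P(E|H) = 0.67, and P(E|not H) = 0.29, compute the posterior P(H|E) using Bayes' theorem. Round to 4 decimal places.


By Bayes' theorem: P(H|E) = P(E|H)*P(H) / P(E)
P(E) = P(E|H)*P(H) + P(E|not H)*P(not H)
P(E) = 0.67*0.36 + 0.29*0.64 = 0.4268
P(H|E) = 0.67*0.36 / 0.4268 = 0.5651

0.5651


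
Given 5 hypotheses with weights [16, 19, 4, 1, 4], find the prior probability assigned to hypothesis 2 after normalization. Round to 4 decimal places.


To normalize, divide each weight by the sum of all weights.
Sum = 44
Prior(H2) = 19/44 = 0.4318

0.4318


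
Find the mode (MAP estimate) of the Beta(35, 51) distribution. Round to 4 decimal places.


For Beta(a,b) with a,b > 1:
Mode = (a-1)/(a+b-2) = (35-1)/(86-2)
= 34/84 = 0.4048

0.4048


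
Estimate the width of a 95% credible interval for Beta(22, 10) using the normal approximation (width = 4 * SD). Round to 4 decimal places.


For Beta(a,b): Var = ab/((a+b)^2(a+b+1))
Var = 0.0065, SD = 0.0807
Approximate 95% CI width = 4 * 0.0807 = 0.3227

0.3227


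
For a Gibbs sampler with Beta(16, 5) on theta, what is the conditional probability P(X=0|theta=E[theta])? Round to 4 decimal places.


E[theta] = 16/(16+5) = 0.7619
P(X=0|theta) = 1 - theta = 0.2381

0.2381


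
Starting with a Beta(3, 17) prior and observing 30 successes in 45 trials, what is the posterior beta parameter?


Posterior beta = prior beta + failures
Failures = 45 - 30 = 15
beta_post = 17 + 15 = 32

32


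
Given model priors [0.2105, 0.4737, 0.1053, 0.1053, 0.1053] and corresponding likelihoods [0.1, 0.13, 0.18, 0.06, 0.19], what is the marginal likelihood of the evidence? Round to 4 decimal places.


P(E) = sum_i P(M_i) P(E|M_i)
= 0.021 + 0.0616 + 0.019 + 0.0063 + 0.02
= 0.1279

0.1279


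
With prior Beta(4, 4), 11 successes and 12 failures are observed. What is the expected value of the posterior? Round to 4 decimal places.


Posterior = Beta(15, 16)
E[theta] = alpha/(alpha+beta)
= 15/31 = 0.4839

0.4839


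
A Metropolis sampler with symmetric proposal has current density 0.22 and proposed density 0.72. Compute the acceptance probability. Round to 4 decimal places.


For symmetric proposals, acceptance = min(1, pi(x*)/pi(x))
= min(1, 0.72/0.22)
= min(1, 3.2727) = 1.0

1.0


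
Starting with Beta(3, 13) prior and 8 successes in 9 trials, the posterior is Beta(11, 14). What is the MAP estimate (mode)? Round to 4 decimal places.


The mode of Beta(a, b) when a > 1 and b > 1 is (a-1)/(a+b-2)
= (11 - 1) / (11 + 14 - 2)
= 10 / 23
= 0.4348

0.4348


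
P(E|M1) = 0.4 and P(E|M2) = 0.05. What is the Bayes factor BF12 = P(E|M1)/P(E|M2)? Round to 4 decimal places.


Bayes factor BF12 = P(E|M1) / P(E|M2)
= 0.4 / 0.05
= 8.0

8.0


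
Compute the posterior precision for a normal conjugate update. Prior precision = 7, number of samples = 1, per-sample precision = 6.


tau_post = tau_0 + n * tau
= 7 + 1 * 6 = 13

13


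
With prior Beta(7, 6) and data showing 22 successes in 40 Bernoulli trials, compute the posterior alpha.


Conjugate update: alpha_posterior = alpha_prior + k
= 7 + 22 = 29

29


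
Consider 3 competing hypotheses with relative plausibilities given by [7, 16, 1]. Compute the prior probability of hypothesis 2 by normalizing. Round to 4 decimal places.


Sum of weights = 7 + 16 + 1 = 24
Normalized prior for H2 = 16 / 24
= 0.6667

0.6667


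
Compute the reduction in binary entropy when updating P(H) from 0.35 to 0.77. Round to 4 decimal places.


H_before = -p*log2(p) - (1-p)*log2(1-p) for p=0.35: 0.9341
H_after for p=0.77: 0.778
Reduction = 0.9341 - 0.778 = 0.1561

0.1561


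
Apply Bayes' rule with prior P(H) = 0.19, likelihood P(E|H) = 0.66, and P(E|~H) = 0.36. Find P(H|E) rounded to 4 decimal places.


Step 1: Compute marginal P(E) = P(E|H)P(H) + P(E|~H)P(~H)
= 0.66*0.19 + 0.36*0.81 = 0.417
Step 2: P(H|E) = P(E|H)P(H)/P(E) = 0.1254/0.417
= 0.3007

0.3007


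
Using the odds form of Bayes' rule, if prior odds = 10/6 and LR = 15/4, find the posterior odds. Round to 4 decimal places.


Bayes' rule in odds form: posterior odds = prior odds * LR
= (10 * 15) / (6 * 4)
= 150/24 = 6.25

6.25


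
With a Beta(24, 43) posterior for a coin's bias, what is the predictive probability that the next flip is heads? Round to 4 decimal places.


The predictive probability equals the posterior mean.
P(next = heads) = alpha / (alpha + beta)
= 24 / 67 = 0.3582

0.3582


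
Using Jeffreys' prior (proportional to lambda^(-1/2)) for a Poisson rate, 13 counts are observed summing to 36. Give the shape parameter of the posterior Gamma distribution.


Conjugate update: Gamma(prior_shape + S, prior_rate + n).
Prior shape = 0.5, prior rate = 0.
Posterior shape = 0.5 + S = 0.5 + 36 = 36.5

36.5


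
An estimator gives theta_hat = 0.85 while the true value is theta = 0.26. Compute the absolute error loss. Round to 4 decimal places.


The absolute error loss is |theta_hat - theta|
= |0.85 - 0.26|
= 0.59

0.59


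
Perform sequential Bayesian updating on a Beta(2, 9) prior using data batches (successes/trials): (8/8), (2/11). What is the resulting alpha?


Accumulate successes: 10
Posterior alpha = prior alpha + sum of successes
= 2 + 10 = 12

12


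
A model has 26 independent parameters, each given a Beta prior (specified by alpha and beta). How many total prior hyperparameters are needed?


Each Beta prior needs 2 hyperparameters (alpha and beta).
Total = 2 * 26 = 52

52


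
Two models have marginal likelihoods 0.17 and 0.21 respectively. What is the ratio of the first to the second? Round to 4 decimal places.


Evidence ratio = 0.17 / 0.21
= 0.8095

0.8095


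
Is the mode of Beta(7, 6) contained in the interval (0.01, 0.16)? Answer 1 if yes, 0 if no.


Mode = (a-1)/(a+b-2) = 6/11 = 0.5455
Interval: (0.01, 0.16)
Contains mode? 0

0


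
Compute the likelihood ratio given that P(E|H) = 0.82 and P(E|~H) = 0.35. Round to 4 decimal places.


LR = P(E|H) / P(E|~H)
= 0.82 / 0.35 = 2.3429

2.3429


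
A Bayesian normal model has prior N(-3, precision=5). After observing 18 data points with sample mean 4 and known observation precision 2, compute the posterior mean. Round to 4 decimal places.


Posterior mean = (prior_precision * prior_mean + n * data_precision * data_mean) / (prior_precision + n * data_precision)
Numerator = 5*-3 + 18*2*4 = 129
Denominator = 5 + 18*2 = 41
Posterior mean = 3.1463

3.1463


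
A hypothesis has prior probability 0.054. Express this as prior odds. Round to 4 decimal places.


Odds = P(H) / P(not H) = 0.054 / 0.946
= 0.0571

0.0571


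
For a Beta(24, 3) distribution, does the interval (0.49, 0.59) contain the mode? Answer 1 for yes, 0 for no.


Mode of Beta(a,b) = (a-1)/(a+b-2)
= (24-1)/(24+3-2) = 0.92
Check: 0.49 <= 0.92 <= 0.59?
Result: 0

0


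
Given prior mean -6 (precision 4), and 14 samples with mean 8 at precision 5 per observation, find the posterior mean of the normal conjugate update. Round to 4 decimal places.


The posterior mean is a precision-weighted average of prior and data.
Post. prec. = 4 + 70 = 74
Post. mean = (-24 + 560)/74 = 536/74 = 7.2432

7.2432


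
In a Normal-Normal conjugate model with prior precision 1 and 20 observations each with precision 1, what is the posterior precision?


Posterior precision = prior precision + n * observation precision
= 1 + 20 * 1
= 1 + 20 = 21

21


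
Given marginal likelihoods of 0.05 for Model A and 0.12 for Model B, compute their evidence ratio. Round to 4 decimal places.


Ratio = ML(A) / ML(B) = 0.05/0.12
= 0.4167

0.4167


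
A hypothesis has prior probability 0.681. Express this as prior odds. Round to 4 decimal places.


Odds = P(H) / P(not H) = 0.681 / 0.319
= 2.1348

2.1348


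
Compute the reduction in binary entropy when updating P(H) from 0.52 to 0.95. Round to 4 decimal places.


H_before = -p*log2(p) - (1-p)*log2(1-p) for p=0.52: 0.9988
H_after for p=0.95: 0.2864
Reduction = 0.9988 - 0.2864 = 0.7124

0.7124


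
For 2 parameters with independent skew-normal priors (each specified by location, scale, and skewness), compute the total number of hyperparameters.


A skew-normal prior has 3 hyperparameters per parameter.
Total = 2 * 3 = 6

6


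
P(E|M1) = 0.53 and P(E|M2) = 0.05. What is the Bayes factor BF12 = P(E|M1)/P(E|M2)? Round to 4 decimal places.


Bayes factor BF12 = P(E|M1) / P(E|M2)
= 0.53 / 0.05
= 10.6

10.6


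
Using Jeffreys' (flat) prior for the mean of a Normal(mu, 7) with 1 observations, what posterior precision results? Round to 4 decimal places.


Flat prior means prior precision is 0.
Posterior precision = n / sigma^2 = 1/7 = 0.1429

0.1429


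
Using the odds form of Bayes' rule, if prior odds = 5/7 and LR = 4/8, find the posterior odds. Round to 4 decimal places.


Bayes' rule in odds form: posterior odds = prior odds * LR
= (5 * 4) / (7 * 8)
= 20/56 = 0.3571

0.3571


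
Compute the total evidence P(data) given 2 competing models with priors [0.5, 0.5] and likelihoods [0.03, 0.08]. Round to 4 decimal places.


Marginal likelihood = sum P(model_i) * P(data|model_i)
Model 1: 0.5 * 0.03 = 0.015
Model 2: 0.5 * 0.08 = 0.04
Total = 0.055

0.055


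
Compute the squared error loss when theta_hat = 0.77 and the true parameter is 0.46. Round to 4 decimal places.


L = (theta_hat - theta_true)^2
= (0.77 - 0.46)^2
= 0.31^2 = 0.0961

0.0961


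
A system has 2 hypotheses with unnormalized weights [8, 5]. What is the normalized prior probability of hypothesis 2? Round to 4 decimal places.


The normalized prior is the weight divided by the total.
Total weight = 13
P(H2) = 5 / 13 = 0.3846

0.3846


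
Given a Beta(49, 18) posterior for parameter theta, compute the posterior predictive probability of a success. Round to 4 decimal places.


For a Beta-Bernoulli model, the predictive probability is the mean:
P(success) = 49/(49+18) = 49/67 = 0.7313

0.7313


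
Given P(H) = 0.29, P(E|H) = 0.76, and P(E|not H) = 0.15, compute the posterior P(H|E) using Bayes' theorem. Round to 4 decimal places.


By Bayes' theorem: P(H|E) = P(E|H)*P(H) / P(E)
P(E) = P(E|H)*P(H) + P(E|not H)*P(not H)
P(E) = 0.76*0.29 + 0.15*0.71 = 0.3269
P(H|E) = 0.76*0.29 / 0.3269 = 0.6742

0.6742


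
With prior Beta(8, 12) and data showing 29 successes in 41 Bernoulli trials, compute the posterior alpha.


Conjugate update: alpha_posterior = alpha_prior + k
= 8 + 29 = 37

37


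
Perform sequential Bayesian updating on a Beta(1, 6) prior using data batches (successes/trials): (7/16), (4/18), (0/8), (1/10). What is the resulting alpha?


Accumulate successes: 12
Posterior alpha = prior alpha + sum of successes
= 1 + 12 = 13

13


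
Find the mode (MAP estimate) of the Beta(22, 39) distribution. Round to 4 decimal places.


For Beta(a,b) with a,b > 1:
Mode = (a-1)/(a+b-2) = (22-1)/(61-2)
= 21/59 = 0.3559

0.3559


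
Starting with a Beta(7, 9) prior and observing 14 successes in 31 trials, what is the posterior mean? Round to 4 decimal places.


Posterior parameters: alpha = 7 + 14 = 21
beta = 9 + 17 = 26
Posterior mean = alpha / (alpha + beta) = 21 / 47
= 0.4468

0.4468


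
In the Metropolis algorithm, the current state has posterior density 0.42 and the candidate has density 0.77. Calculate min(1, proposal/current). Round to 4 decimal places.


Ratio = 0.77/0.42 = 1.8333
Acceptance probability = min(1, 1.8333)
= 1.0

1.0


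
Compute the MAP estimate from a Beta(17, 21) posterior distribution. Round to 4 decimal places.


MAP = mode of Beta distribution
= (alpha - 1)/(alpha + beta - 2)
= (17-1)/(17+21-2)
= 16/36 = 0.4444

0.4444


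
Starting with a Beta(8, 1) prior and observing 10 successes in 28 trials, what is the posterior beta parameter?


Posterior beta = prior beta + failures
Failures = 28 - 10 = 18
beta_post = 1 + 18 = 19

19


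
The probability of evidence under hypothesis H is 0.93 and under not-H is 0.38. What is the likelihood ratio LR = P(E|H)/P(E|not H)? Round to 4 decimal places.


LR = 0.93 / 0.38
= 2.4474

2.4474


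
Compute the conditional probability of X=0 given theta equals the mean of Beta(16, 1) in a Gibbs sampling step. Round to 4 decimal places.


Mean of Beta(16, 1) = 0.9412
P(X=0 | theta=0.9412) = 0.0588

0.0588


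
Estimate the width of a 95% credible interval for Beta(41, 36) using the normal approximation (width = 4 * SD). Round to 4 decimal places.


For Beta(a,b): Var = ab/((a+b)^2(a+b+1))
Var = 0.0032, SD = 0.0565
Approximate 95% CI width = 4 * 0.0565 = 0.226

0.226


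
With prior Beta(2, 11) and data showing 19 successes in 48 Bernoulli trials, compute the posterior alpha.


Conjugate update: alpha_posterior = alpha_prior + k
= 2 + 19 = 21

21


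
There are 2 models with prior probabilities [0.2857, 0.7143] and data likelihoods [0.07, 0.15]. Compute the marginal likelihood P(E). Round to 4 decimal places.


P(E) = sum over models of P(M_i) * P(E|M_i)
= 0.2857*0.07 + 0.7143*0.15
= 0.1271

0.1271


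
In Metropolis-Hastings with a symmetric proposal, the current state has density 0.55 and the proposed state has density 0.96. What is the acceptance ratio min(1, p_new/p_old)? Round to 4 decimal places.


Ratio = p_new / p_old = 0.96 / 0.55 = 1.7455
Acceptance = min(1, 1.7455) = 1.0

1.0


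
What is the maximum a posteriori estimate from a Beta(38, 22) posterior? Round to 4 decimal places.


The MAP estimate equals the mode of the distribution.
Mode of Beta(a,b) = (a-1)/(a+b-2)
= 37/58
= 0.6379

0.6379


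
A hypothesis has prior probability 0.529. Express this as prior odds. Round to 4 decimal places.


Odds = P(H) / P(not H) = 0.529 / 0.471
= 1.1231

1.1231


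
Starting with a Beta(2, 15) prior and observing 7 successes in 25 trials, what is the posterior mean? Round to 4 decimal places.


Posterior parameters: alpha = 2 + 7 = 9
beta = 15 + 18 = 33
Posterior mean = alpha / (alpha + beta) = 9 / 42
= 0.2143

0.2143


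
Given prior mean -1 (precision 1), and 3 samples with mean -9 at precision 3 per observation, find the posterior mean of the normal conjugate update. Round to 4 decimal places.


The posterior mean is a precision-weighted average of prior and data.
Post. prec. = 1 + 9 = 10
Post. mean = (-1 + -81)/10 = -82/10 = -8.2

-8.2


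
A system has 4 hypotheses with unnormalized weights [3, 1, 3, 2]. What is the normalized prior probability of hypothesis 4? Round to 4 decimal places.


The normalized prior is the weight divided by the total.
Total weight = 9
P(H4) = 2 / 9 = 0.2222

0.2222


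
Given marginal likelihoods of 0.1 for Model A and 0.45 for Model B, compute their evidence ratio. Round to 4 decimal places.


Ratio = ML(A) / ML(B) = 0.1/0.45
= 0.2222

0.2222


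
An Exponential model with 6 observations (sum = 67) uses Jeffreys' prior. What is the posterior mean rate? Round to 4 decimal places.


Posterior Gamma(6, 67)
E[lambda] = 6/67 = 0.0896

0.0896


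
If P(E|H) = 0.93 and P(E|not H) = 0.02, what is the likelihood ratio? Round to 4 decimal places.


Likelihood ratio = P(E|H) / P(E|not H)
= 0.93 / 0.02
= 46.5

46.5


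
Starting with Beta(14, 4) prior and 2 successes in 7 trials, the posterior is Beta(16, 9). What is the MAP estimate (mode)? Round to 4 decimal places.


The mode of Beta(a, b) when a > 1 and b > 1 is (a-1)/(a+b-2)
= (16 - 1) / (16 + 9 - 2)
= 15 / 23
= 0.6522

0.6522


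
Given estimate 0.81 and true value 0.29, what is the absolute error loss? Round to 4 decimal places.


Absolute error = |estimate - true|
= |0.52| = 0.52

0.52


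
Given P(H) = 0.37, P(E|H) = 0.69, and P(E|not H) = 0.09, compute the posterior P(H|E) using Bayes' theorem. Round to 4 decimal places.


By Bayes' theorem: P(H|E) = P(E|H)*P(H) / P(E)
P(E) = P(E|H)*P(H) + P(E|not H)*P(not H)
P(E) = 0.69*0.37 + 0.09*0.63 = 0.312
P(H|E) = 0.69*0.37 / 0.312 = 0.8183

0.8183


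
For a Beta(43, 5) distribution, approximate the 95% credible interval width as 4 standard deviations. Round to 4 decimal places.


Variance of Beta(a,b) = ab / ((a+b)^2 * (a+b+1))
= 43*5 / ((48)^2 * 49)
= 0.0019
SD = sqrt(0.0019) = 0.0436
Width = 4 * SD = 0.1746

0.1746


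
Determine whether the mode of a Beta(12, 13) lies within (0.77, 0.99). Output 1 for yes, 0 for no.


First find the mode: (a-1)/(a+b-2) = 0.4783
Is 0.4783 in (0.77, 0.99)? 0

0


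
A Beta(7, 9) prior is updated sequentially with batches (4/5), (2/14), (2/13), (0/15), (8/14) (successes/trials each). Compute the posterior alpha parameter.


Sequential conjugate updating is equivalent to a single batch update.
Total successes across all batches = 16
alpha_posterior = alpha_prior + total_successes = 7 + 16
= 23

23


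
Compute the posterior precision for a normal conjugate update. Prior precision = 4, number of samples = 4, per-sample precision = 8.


tau_post = tau_0 + n * tau
= 4 + 4 * 8 = 36

36


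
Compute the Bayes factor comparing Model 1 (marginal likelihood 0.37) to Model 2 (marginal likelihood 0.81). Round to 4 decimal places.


BF12 = marginal likelihood of M1 / marginal likelihood of M2
= 0.37/0.81
= 0.4568

0.4568


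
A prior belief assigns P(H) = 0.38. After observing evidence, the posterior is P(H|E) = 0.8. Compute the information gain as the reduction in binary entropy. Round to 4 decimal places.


H(prior) = -0.38*log2(0.38) - 0.62*log2(0.62)
= 0.958
H(post) = -0.8*log2(0.8) - 0.2*log2(0.2)
= 0.7219
IG = 0.958 - 0.7219 = 0.2361

0.2361


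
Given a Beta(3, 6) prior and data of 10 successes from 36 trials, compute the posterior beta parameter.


Number of failures = 36 - 10 = 26
Posterior beta = 6 + 26 = 32

32


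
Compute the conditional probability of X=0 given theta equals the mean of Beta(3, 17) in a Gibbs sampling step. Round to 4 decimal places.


Mean of Beta(3, 17) = 0.15
P(X=0 | theta=0.15) = 0.85

0.85


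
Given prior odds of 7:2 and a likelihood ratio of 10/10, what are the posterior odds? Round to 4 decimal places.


Posterior odds = prior odds * LR
Prior odds = 7/2 = 3.5
LR = 10/10 = 1.0
Posterior odds = 3.5 * 1.0 = 3.5

3.5


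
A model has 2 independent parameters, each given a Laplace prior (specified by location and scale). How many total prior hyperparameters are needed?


Each Laplace prior needs 2 hyperparameters (location and scale).
Total = 2 * 2 = 4

4


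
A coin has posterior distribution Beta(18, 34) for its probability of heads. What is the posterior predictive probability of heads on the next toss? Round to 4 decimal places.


Posterior predictive = E[theta] = alpha/(alpha+beta)
= 18/52
= 0.3462

0.3462


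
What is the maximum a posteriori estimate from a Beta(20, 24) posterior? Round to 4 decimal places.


The MAP estimate equals the mode of the distribution.
Mode of Beta(a,b) = (a-1)/(a+b-2)
= 19/42
= 0.4524

0.4524


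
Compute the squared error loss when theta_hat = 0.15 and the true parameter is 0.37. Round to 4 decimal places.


L = (theta_hat - theta_true)^2
= (0.15 - 0.37)^2
= -0.22^2 = 0.0484

0.0484


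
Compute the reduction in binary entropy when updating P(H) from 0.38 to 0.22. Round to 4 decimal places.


H_before = -p*log2(p) - (1-p)*log2(1-p) for p=0.38: 0.958
H_after for p=0.22: 0.7602
Reduction = 0.958 - 0.7602 = 0.1979

0.1979


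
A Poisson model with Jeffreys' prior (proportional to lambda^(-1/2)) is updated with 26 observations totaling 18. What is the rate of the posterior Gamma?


Posterior = Gamma(0.5 + S, n)
= Gamma(0.5 + 18, 26)
Posterior rate = 0 + n = 26

26.0


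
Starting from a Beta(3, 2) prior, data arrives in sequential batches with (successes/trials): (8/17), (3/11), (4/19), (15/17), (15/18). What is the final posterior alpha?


In sequential Bayesian updating, we sum all successes.
Total successes = 45
Final alpha = 3 + 45 = 48

48


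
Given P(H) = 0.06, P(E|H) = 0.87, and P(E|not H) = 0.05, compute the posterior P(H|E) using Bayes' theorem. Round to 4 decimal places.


By Bayes' theorem: P(H|E) = P(E|H)*P(H) / P(E)
P(E) = P(E|H)*P(H) + P(E|not H)*P(not H)
P(E) = 0.87*0.06 + 0.05*0.94 = 0.0992
P(H|E) = 0.87*0.06 / 0.0992 = 0.5262

0.5262


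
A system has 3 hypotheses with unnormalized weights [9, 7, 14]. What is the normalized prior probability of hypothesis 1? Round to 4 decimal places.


The normalized prior is the weight divided by the total.
Total weight = 30
P(H1) = 9 / 30 = 0.3

0.3


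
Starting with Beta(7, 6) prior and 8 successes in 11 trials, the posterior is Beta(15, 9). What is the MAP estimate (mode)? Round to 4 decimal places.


The mode of Beta(a, b) when a > 1 and b > 1 is (a-1)/(a+b-2)
= (15 - 1) / (15 + 9 - 2)
= 14 / 22
= 0.6364

0.6364


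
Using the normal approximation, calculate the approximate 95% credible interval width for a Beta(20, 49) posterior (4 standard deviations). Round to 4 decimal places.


Var(Beta) = 20*49/(69^2 * 70) = 0.0029
SD = 0.0542
Width ~ 4*SD = 0.2169

0.2169


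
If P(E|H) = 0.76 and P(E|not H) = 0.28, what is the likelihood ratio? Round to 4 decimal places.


Likelihood ratio = P(E|H) / P(E|not H)
= 0.76 / 0.28
= 2.7143

2.7143


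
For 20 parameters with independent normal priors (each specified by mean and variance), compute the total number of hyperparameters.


A normal prior has 2 hyperparameters per parameter.
Total = 20 * 2 = 40

40


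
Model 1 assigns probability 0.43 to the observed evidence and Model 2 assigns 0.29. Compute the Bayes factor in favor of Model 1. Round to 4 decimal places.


BF = P(data|M1) / P(data|M2)
= 0.43 / 0.29 = 1.4828

1.4828


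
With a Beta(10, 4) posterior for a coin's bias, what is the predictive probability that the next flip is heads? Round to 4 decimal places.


The predictive probability equals the posterior mean.
P(next = heads) = alpha / (alpha + beta)
= 10 / 14 = 0.7143

0.7143


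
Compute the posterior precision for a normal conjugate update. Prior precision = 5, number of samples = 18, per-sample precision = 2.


tau_post = tau_0 + n * tau
= 5 + 18 * 2 = 41

41


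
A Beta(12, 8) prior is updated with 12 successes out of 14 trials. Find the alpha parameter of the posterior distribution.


In the Beta-Binomial conjugate update:
alpha_post = alpha_prior + successes
= 12 + 12
= 24

24


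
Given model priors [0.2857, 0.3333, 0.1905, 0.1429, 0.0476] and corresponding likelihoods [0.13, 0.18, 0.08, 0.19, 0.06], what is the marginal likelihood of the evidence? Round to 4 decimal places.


P(E) = sum_i P(M_i) P(E|M_i)
= 0.0371 + 0.06 + 0.0152 + 0.0272 + 0.0029
= 0.1424

0.1424


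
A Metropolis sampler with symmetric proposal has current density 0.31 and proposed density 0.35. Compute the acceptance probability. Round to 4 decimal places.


For symmetric proposals, acceptance = min(1, pi(x*)/pi(x))
= min(1, 0.35/0.31)
= min(1, 1.129) = 1.0

1.0


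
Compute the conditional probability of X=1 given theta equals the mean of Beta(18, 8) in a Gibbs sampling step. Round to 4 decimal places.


Mean of Beta(18, 8) = 0.6923
P(X=1 | theta=0.6923) = 0.6923

0.6923


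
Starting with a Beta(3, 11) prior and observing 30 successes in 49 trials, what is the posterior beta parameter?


Posterior beta = prior beta + failures
Failures = 49 - 30 = 19
beta_post = 11 + 19 = 30

30


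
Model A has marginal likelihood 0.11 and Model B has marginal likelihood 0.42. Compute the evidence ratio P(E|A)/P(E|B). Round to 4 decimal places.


Evidence ratio = P(E|A) / P(E|B)
= 0.11 / 0.42
= 0.2619

0.2619


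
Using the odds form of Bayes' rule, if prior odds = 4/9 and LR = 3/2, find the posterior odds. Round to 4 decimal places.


Bayes' rule in odds form: posterior odds = prior odds * LR
= (4 * 3) / (9 * 2)
= 12/18 = 0.6667

0.6667


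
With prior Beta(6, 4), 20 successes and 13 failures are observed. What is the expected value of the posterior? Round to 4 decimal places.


Posterior = Beta(26, 17)
E[theta] = alpha/(alpha+beta)
= 26/43 = 0.6047

0.6047


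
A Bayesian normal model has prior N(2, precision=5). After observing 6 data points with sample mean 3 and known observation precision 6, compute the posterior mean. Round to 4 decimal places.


Posterior mean = (prior_precision * prior_mean + n * data_precision * data_mean) / (prior_precision + n * data_precision)
Numerator = 5*2 + 6*6*3 = 118
Denominator = 5 + 6*6 = 41
Posterior mean = 2.878

2.878


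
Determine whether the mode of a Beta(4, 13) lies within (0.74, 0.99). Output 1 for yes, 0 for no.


First find the mode: (a-1)/(a+b-2) = 0.2
Is 0.2 in (0.74, 0.99)? 0

0


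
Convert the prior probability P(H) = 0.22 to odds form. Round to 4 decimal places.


P(not H) = 1 - 0.22 = 0.78
Odds = 0.22 / 0.78 = 0.2821

0.2821


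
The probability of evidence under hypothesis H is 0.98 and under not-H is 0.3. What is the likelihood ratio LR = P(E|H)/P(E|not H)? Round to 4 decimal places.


LR = 0.98 / 0.3
= 3.2667

3.2667


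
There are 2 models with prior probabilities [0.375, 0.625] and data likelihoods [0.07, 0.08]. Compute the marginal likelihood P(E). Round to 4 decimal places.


P(E) = sum over models of P(M_i) * P(E|M_i)
= 0.375*0.07 + 0.625*0.08
= 0.0763

0.0763


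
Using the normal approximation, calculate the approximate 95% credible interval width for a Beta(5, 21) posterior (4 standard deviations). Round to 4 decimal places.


Var(Beta) = 5*21/(26^2 * 27) = 0.0058
SD = 0.0758
Width ~ 4*SD = 0.3034

0.3034


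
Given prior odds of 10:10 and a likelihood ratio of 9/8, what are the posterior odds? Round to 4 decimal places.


Posterior odds = prior odds * LR
Prior odds = 10/10 = 1.0
LR = 9/8 = 1.125
Posterior odds = 1.0 * 1.125 = 1.125

1.125


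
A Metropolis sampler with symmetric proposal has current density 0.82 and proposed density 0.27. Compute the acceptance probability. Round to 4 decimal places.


For symmetric proposals, acceptance = min(1, pi(x*)/pi(x))
= min(1, 0.27/0.82)
= min(1, 0.3293) = 0.3293

0.3293


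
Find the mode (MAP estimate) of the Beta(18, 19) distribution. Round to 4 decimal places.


For Beta(a,b) with a,b > 1:
Mode = (a-1)/(a+b-2) = (18-1)/(37-2)
= 17/35 = 0.4857

0.4857


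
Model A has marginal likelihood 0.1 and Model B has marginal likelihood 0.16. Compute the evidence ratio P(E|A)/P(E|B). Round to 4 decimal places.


Evidence ratio = P(E|A) / P(E|B)
= 0.1 / 0.16
= 0.625

0.625


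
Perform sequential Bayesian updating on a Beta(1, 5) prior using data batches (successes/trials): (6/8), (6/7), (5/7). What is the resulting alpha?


Accumulate successes: 17
Posterior alpha = prior alpha + sum of successes
= 1 + 17 = 18

18


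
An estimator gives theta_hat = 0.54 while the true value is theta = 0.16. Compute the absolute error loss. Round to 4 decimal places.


The absolute error loss is |theta_hat - theta|
= |0.54 - 0.16|
= 0.38

0.38


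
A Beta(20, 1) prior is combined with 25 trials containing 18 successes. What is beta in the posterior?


In conjugate updating:
beta_posterior = beta_prior + (n - k)
= 1 + (25 - 18)
= 1 + 7 = 8

8


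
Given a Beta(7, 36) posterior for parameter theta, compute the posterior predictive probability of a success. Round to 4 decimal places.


For a Beta-Bernoulli model, the predictive probability is the mean:
P(success) = 7/(7+36) = 7/43 = 0.1628

0.1628


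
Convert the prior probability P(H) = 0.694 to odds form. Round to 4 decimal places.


P(not H) = 1 - 0.694 = 0.306
Odds = 0.694 / 0.306 = 2.268

2.268


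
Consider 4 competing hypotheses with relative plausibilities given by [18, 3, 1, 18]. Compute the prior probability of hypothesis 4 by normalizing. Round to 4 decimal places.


Sum of weights = 18 + 3 + 1 + 18 = 40
Normalized prior for H4 = 18 / 40
= 0.45

0.45


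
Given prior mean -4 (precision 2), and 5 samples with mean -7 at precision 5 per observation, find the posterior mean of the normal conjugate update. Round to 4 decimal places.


The posterior mean is a precision-weighted average of prior and data.
Post. prec. = 2 + 25 = 27
Post. mean = (-8 + -175)/27 = -183/27 = -6.7778

-6.7778


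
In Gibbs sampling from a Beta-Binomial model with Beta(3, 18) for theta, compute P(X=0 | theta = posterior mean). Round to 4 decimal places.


Posterior mean = alpha/(alpha+beta) = 3/21 = 0.1429
P(X=0|theta=mean) = 1 - theta = 0.8571

0.8571


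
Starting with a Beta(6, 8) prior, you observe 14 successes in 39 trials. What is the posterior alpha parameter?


For a Beta-Binomial conjugate model:
Posterior alpha = prior alpha + number of successes
= 6 + 14 = 20

20


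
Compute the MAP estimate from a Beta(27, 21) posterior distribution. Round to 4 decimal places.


MAP = mode of Beta distribution
= (alpha - 1)/(alpha + beta - 2)
= (27-1)/(27+21-2)
= 26/46 = 0.5652

0.5652


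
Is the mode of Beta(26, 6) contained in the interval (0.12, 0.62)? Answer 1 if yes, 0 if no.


Mode = (a-1)/(a+b-2) = 25/30 = 0.8333
Interval: (0.12, 0.62)
Contains mode? 0

0


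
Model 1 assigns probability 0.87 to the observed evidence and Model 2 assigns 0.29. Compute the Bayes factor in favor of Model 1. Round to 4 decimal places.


BF = P(data|M1) / P(data|M2)
= 0.87 / 0.29 = 3.0

3.0


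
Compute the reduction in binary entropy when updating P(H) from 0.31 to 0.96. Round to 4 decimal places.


H_before = -p*log2(p) - (1-p)*log2(1-p) for p=0.31: 0.8932
H_after for p=0.96: 0.2423
Reduction = 0.8932 - 0.2423 = 0.6509

0.6509


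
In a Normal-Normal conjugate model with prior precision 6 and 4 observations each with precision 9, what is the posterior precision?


Posterior precision = prior precision + n * observation precision
= 6 + 4 * 9
= 6 + 36 = 42

42


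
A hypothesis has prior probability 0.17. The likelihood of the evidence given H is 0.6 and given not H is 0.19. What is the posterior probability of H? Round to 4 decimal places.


Using Bayes' theorem:
P(E) = 0.17 * 0.6 + 0.83 * 0.19
P(E) = 0.2597
P(H|E) = (0.17 * 0.6) / 0.2597 = 0.3928

0.3928


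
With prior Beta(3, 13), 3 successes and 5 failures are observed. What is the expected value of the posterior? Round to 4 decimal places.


Posterior = Beta(6, 18)
E[theta] = alpha/(alpha+beta)
= 6/24 = 0.25

0.25


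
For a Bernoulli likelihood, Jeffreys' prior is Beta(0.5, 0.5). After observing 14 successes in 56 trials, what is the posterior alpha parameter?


Jeffreys' prior for Bernoulli is Beta(0.5, 0.5).
Posterior is Beta(0.5 + k, 0.5 + n - k).
Posterior alpha = 0.5 + k = 0.5 + 14 = 14.5

14.5


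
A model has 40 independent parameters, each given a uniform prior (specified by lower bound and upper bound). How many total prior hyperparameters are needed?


Each uniform prior needs 2 hyperparameters (lower bound and upper bound).
Total = 2 * 40 = 80

80


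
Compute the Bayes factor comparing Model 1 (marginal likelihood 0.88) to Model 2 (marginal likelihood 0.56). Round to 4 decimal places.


BF12 = marginal likelihood of M1 / marginal likelihood of M2
= 0.88/0.56
= 1.5714

1.5714


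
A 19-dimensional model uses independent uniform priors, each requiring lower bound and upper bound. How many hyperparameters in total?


Per parameter: 2 (lower bound and upper bound).
Total = 19 * 2 = 38

38


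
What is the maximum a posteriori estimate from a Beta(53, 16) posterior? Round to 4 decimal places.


The MAP estimate equals the mode of the distribution.
Mode of Beta(a,b) = (a-1)/(a+b-2)
= 52/67
= 0.7761

0.7761


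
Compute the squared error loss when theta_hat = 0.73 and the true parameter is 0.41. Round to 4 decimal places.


L = (theta_hat - theta_true)^2
= (0.73 - 0.41)^2
= 0.32^2 = 0.1024

0.1024


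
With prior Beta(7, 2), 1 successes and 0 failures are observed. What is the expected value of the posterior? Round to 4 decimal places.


Posterior = Beta(8, 2)
E[theta] = alpha/(alpha+beta)
= 8/10 = 0.8

0.8


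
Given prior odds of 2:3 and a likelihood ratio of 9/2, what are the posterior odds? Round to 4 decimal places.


Posterior odds = prior odds * LR
Prior odds = 2/3 = 0.6667
LR = 9/2 = 4.5
Posterior odds = 0.6667 * 4.5 = 3.0

3.0
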